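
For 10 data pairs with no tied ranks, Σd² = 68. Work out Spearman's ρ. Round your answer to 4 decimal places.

0.5879

ρ = 1 − 6Σd² / [n(n²−1)] = 1 − 6×68 / (10×99)
  = 1 − 408/990 = 1 − 0.41212 ≈ 0.5879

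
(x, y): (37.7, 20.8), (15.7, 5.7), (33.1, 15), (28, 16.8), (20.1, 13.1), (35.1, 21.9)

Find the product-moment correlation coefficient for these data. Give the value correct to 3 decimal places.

n = 6, Σx = 169.7, Σy = 93.3, Σx² = 5183.41, Σy² = 1623.59, Σxy = 2872.55
nΣxy − ΣxΣy = 17235.3 − 15833.01 = 1402.29
nΣx² − (Σx)² = 31100.46 − 28798.09 = 2302.37; nΣy² − (Σy)² = 9741.54 − 8704.89 = 1036.65
r = 1402.29 / √(2302.37 × 1036.65) = 1402.29 / 1544.9116 ≈ 0.908

0.908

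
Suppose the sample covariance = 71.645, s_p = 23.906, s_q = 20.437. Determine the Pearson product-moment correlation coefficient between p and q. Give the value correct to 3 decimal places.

r = Cov(p,q) / (s_p · s_q) = 71.645 / (23.906 × 20.437)
  = 71.645 / 488.5669 ≈ 0.147

0.147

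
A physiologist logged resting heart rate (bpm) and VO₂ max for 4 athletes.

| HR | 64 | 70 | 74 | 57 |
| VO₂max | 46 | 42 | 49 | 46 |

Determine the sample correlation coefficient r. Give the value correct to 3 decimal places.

n = 4, Σx = 265, Σy = 183, Σx² = 17721, Σy² = 8397, Σxy = 12132
nΣxy − ΣxΣy = 48528 − 48495 = 33
nΣx² − (Σx)² = 70884 − 70225 = 659; nΣy² − (Σy)² = 33588 − 33489 = 99
r = 33 / √(659 × 99) = 33 / 255.4232 ≈ 0.129

0.129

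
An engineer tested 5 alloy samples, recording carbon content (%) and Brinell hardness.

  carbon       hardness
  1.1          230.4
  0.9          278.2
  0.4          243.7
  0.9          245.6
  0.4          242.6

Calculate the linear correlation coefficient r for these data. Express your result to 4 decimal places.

n = 5, Σx = 3.7, Σy = 1240.5, Σx² = 3.15, Σy² = 309043.21, Σxy = 919.38
nΣxy − ΣxΣy = 4596.9 − 4589.85 = 7.05
nΣx² − (Σx)² = 15.75 − 13.69 = 2.06; nΣy² − (Σy)² = 1545216.05 − 1538840.25 = 6375.8
r = 7.05 / √(2.06 × 6375.8) = 7.05 / 114.6043 ≈ 0.0615

0.0615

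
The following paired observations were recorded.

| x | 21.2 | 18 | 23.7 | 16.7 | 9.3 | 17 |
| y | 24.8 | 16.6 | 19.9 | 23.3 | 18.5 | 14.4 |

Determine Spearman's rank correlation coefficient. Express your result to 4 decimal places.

0.2571

Rank x: 5, 4, 6, 2, 1, 3
Rank y: 6, 2, 4, 5, 3, 1
d = rank(x) − rank(y): -1, 2, 2, -3, -2, 2; Σd² = 26
ρ = 1 − 6Σd² / [n(n²−1)] = 1 − 6×26 / (6×35) = 1 − 156/210 ≈ 0.2571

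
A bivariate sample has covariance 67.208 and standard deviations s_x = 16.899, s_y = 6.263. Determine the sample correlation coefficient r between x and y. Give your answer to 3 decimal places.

0.635

r = Cov(x,y) / (s_x · s_y) = 67.208 / (16.899 × 6.263)
  = 67.208 / 105.8384 ≈ 0.635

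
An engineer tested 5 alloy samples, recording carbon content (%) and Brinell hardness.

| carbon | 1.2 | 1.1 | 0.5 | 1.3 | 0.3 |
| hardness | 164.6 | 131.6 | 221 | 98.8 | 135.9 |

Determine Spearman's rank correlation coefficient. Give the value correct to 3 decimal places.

Rank carbon: 4, 3, 2, 5, 1
Rank hardness: 4, 2, 5, 1, 3
d = rank(carbon) − rank(hardness): 0, 1, -3, 4, -2; Σd² = 30
ρ = 1 − 6Σd² / [n(n²−1)] = 1 − 6×30 / (5×24) = 1 − 180/120 ≈ -0.500

-0.500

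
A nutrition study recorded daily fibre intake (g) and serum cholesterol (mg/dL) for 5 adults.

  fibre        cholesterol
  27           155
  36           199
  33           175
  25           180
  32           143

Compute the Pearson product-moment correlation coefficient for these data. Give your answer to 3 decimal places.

0.326

n = 5, Σx = 153, Σy = 852, Σx² = 4763, Σy² = 147100, Σxy = 26200
nΣxy − ΣxΣy = 131000 − 130356 = 644
nΣx² − (Σx)² = 23815 − 23409 = 406; nΣy² − (Σy)² = 735500 − 725904 = 9596
r = 644 / √(406 × 9596) = 644 / 1973.8227 ≈ 0.326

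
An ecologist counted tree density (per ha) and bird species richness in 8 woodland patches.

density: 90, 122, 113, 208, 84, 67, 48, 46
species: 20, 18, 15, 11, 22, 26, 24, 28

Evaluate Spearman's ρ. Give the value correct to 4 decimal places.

-0.9524

Rank density: 5, 7, 6, 8, 4, 3, 2, 1
Rank species: 4, 3, 2, 1, 5, 7, 6, 8
d = rank(density) − rank(species): 1, 4, 4, 7, -1, -4, -4, -7; Σd² = 164
ρ = 1 − 6Σd² / [n(n²−1)] = 1 − 6×164 / (8×63) = 1 − 984/504 ≈ -0.9524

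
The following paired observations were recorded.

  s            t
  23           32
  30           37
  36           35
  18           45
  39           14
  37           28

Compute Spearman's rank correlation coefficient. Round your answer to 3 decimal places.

-0.829

Rank s: 2, 3, 4, 1, 6, 5
Rank t: 3, 5, 4, 6, 1, 2
d = rank(s) − rank(t): -1, -2, 0, -5, 5, 3; Σd² = 64
ρ = 1 − 6Σd² / [n(n²−1)] = 1 − 6×64 / (6×35) = 1 − 384/210 ≈ -0.829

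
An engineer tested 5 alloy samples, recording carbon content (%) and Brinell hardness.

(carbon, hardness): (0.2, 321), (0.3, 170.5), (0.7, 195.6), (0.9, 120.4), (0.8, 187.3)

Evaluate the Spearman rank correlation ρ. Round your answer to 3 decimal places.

Rank carbon: 1, 2, 3, 5, 4
Rank hardness: 5, 2, 4, 1, 3
d = rank(carbon) − rank(hardness): -4, 0, -1, 4, 1; Σd² = 34
ρ = 1 − 6Σd² / [n(n²−1)] = 1 − 6×34 / (5×24) = 1 − 204/120 ≈ -0.700

-0.700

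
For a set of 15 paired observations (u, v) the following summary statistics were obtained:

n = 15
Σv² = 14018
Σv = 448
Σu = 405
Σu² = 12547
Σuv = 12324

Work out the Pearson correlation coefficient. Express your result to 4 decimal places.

r = (nΣuv − ΣuΣv) / √[(nΣu² − (Σu)²)(nΣv² − (Σv)²)]
Numerator: 15×12324 − 405×448 = 3420
Denominator: √[(188205 − 164025)(210270 − 200704)] = √[24180 × 9566] = 15208.7435
r = 3420 / 15208.7435 ≈ 0.2249

0.2249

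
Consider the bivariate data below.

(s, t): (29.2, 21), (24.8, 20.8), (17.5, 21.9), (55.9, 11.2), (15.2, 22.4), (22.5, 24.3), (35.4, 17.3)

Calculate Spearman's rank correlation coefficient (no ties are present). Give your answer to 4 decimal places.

Rank s: 5, 4, 2, 7, 1, 3, 6
Rank t: 4, 3, 5, 1, 6, 7, 2
d = rank(s) − rank(t): 1, 1, -3, 6, -5, -4, 4; Σd² = 104
ρ = 1 − 6Σd² / [n(n²−1)] = 1 − 6×104 / (7×48) = 1 − 624/336 ≈ -0.8571

-0.8571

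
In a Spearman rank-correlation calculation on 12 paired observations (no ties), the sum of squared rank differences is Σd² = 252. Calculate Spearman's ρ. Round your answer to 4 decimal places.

0.1189

ρ = 1 − 6Σd² / [n(n²−1)] = 1 − 6×252 / (12×143)
  = 1 − 1512/1716 = 1 − 0.88112 ≈ 0.1189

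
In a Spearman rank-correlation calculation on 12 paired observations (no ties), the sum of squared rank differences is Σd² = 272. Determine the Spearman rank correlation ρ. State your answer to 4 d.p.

0.0490

ρ = 1 − 6Σd² / [n(n²−1)] = 1 − 6×272 / (12×143)
  = 1 − 1632/1716 = 1 − 0.95105 ≈ 0.0490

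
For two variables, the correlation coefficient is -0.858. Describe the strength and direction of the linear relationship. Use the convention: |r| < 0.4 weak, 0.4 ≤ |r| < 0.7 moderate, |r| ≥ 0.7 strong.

strong negative

r = -0.858 < 0 so the relationship is negative.
|r| = 0.858, which falls in the strong range.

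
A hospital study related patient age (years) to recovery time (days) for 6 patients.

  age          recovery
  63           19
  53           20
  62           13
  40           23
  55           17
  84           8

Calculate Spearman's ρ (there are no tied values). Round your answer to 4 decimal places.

-0.8286

Rank age: 5, 2, 4, 1, 3, 6
Rank recovery: 4, 5, 2, 6, 3, 1
d = rank(age) − rank(recovery): 1, -3, 2, -5, 0, 5; Σd² = 64
ρ = 1 − 6Σd² / [n(n²−1)] = 1 − 6×64 / (6×35) = 1 − 384/210 ≈ -0.8286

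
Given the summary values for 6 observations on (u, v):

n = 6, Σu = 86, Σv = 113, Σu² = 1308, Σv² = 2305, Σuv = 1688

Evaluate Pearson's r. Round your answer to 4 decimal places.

0.5920

r = (nΣuv − ΣuΣv) / √[(nΣu² − (Σu)²)(nΣv² − (Σv)²)]
Numerator: 6×1688 − 86×113 = 410
Denominator: √[(7848 − 7396)(13830 − 12769)] = √[452 × 1061] = 692.5114
r = 410 / 692.5114 ≈ 0.5920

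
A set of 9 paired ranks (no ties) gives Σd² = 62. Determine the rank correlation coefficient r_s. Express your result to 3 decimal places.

ρ = 1 − 6Σd² / [n(n²−1)] = 1 − 6×62 / (9×80)
  = 1 − 372/720 = 1 − 0.5167 ≈ 0.483

0.483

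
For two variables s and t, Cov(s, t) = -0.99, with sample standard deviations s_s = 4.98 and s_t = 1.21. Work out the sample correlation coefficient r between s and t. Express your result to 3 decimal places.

r = Cov(s,t) / (s_s · s_t) = -0.99 / (4.98 × 1.21)
  = -0.99 / 6.0258 ≈ -0.164

-0.164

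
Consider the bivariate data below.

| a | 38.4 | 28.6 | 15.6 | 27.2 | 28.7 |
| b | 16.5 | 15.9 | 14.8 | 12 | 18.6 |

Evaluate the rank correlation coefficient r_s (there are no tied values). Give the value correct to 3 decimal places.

0.800

Rank a: 5, 3, 1, 2, 4
Rank b: 4, 3, 2, 1, 5
d = rank(a) − rank(b): 1, 0, -1, 1, -1; Σd² = 4
ρ = 1 − 6Σd² / [n(n²−1)] = 1 − 6×4 / (5×24) = 1 − 24/120 ≈ 0.800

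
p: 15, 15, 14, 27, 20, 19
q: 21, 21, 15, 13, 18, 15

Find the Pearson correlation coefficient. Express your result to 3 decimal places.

-0.635

n = 6, Σp = 110, Σq = 103, Σp² = 2136, Σq² = 1825, Σpq = 1836
nΣpq − ΣpΣq = 11016 − 11330 = -314
nΣp² − (Σp)² = 12816 − 12100 = 716; nΣq² − (Σq)² = 10950 − 10609 = 341
r = -314 / √(716 × 341) = -314 / 494.1214 ≈ -0.635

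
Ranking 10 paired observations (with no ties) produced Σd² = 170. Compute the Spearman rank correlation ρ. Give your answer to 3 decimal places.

ρ = 1 − 6Σd² / [n(n²−1)] = 1 − 6×170 / (10×99)
  = 1 − 1020/990 = 1 − 1.0303 ≈ -0.030

-0.030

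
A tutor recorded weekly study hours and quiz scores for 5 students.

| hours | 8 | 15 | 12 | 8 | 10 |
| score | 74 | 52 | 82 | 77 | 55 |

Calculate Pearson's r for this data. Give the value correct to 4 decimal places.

n = 5, Σx = 53, Σy = 340, Σx² = 597, Σy² = 23858, Σxy = 3522
nΣxy − ΣxΣy = 17610 − 18020 = -410
nΣx² − (Σx)² = 2985 − 2809 = 176; nΣy² − (Σy)² = 119290 − 115600 = 3690
r = -410 / √(176 × 3690) = -410 / 805.8784 ≈ -0.5088

-0.5088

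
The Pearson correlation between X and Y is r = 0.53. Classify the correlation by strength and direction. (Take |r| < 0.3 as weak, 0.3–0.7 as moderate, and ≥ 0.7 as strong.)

r = 0.53 > 0 so the relationship is positive.
|r| = 0.53, which falls in the moderate range.

moderate positive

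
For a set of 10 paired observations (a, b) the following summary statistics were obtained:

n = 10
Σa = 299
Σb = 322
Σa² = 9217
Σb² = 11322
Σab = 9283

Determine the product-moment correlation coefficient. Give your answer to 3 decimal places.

-0.671

r = (nΣab − ΣaΣb) / √[(nΣa² − (Σa)²)(nΣb² − (Σb)²)]
Numerator: 10×9283 − 299×322 = -3448
Denominator: √[(92170 − 89401)(113220 − 103684)] = √[2769 × 9536] = 5138.5975
r = -3448 / 5138.5975 ≈ -0.671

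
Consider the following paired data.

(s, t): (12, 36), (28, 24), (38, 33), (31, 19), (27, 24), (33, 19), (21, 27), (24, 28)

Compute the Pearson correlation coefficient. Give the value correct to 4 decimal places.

n = 8, Σs = 214, Σt = 210, Σs² = 6168, Σt² = 5772, Σst = 5461
nΣst − ΣsΣt = 43688 − 44940 = -1252
nΣs² − (Σs)² = 49344 − 45796 = 3548; nΣt² − (Σt)² = 46176 − 44100 = 2076
r = -1252 / √(3548 × 2076) = -1252 / 2713.9727 ≈ -0.4613

-0.4613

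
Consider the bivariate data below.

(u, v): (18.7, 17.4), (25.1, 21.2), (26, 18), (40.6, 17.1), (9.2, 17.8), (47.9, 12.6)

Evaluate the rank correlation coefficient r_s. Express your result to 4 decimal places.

Rank u: 2, 3, 4, 5, 1, 6
Rank v: 3, 6, 5, 2, 4, 1
d = rank(u) − rank(v): -1, -3, -1, 3, -3, 5; Σd² = 54
ρ = 1 − 6Σd² / [n(n²−1)] = 1 − 6×54 / (6×35) = 1 − 324/210 ≈ -0.5429

-0.5429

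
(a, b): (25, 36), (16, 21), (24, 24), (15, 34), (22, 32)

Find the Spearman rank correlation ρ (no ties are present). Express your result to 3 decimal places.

Rank a: 5, 2, 4, 1, 3
Rank b: 5, 1, 2, 4, 3
d = rank(a) − rank(b): 0, 1, 2, -3, 0; Σd² = 14
ρ = 1 − 6Σd² / [n(n²−1)] = 1 − 6×14 / (5×24) = 1 − 84/120 ≈ 0.300

0.300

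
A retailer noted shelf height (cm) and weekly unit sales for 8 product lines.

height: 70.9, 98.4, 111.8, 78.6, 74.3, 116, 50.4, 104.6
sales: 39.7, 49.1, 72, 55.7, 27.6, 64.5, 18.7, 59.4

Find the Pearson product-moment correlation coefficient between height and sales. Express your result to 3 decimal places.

n = 8, Σx = 705, Σy = 386.7, Σx² = 65844.38, Σy² = 21073.45, Σxy = 36762.19
nΣxy − ΣxΣy = 294097.52 − 272623.5 = 21474.02
nΣx² − (Σx)² = 526755.04 − 497025 = 29730.04; nΣy² − (Σy)² = 168587.6 − 149536.89 = 19050.71
r = 21474.02 / √(29730.04 × 19050.71) = 21474.02 / 23798.7052 ≈ 0.902

0.902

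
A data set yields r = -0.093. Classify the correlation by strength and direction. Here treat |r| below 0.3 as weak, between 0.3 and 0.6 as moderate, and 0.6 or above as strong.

r = -0.093 < 0 so the relationship is negative.
|r| = 0.093, which falls in the weak range.

weak negative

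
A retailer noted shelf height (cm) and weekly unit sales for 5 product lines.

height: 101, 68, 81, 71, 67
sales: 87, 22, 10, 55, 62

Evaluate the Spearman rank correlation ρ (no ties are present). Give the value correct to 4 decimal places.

0.1000

Rank height: 5, 2, 4, 3, 1
Rank sales: 5, 2, 1, 3, 4
d = rank(height) − rank(sales): 0, 0, 3, 0, -3; Σd² = 18
ρ = 1 − 6Σd² / [n(n²−1)] = 1 − 6×18 / (5×24) = 1 − 108/120 ≈ 0.1000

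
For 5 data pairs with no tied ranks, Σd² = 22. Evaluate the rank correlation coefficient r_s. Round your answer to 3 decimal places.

-0.100

ρ = 1 − 6Σd² / [n(n²−1)] = 1 − 6×22 / (5×24)
  = 1 − 132/120 = 1 − 1.1000 ≈ -0.100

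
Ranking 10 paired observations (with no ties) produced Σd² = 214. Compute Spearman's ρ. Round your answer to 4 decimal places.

ρ = 1 − 6Σd² / [n(n²−1)] = 1 − 6×214 / (10×99)
  = 1 − 1284/990 = 1 − 1.29697 ≈ -0.2970

-0.2970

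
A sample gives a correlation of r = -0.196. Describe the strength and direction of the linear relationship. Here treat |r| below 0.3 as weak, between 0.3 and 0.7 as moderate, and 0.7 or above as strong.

r = -0.196 < 0 so the relationship is negative.
|r| = 0.196, which falls in the weak range.

weak negative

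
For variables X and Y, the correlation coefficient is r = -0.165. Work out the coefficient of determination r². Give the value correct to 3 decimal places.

r² = (-0.165)² = 0.027

0.027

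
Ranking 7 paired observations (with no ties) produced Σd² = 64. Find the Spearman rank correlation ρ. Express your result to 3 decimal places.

ρ = 1 − 6Σd² / [n(n²−1)] = 1 − 6×64 / (7×48)
  = 1 − 384/336 = 1 − 1.1429 ≈ -0.143

-0.143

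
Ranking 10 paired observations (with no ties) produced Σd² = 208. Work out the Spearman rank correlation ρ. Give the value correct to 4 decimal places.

ρ = 1 − 6Σd² / [n(n²−1)] = 1 − 6×208 / (10×99)
  = 1 − 1248/990 = 1 − 1.26061 ≈ -0.2606

-0.2606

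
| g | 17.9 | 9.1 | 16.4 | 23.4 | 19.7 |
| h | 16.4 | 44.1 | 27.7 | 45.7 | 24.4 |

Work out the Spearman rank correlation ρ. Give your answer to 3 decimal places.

Rank g: 3, 1, 2, 5, 4
Rank h: 1, 4, 3, 5, 2
d = rank(g) − rank(h): 2, -3, -1, 0, 2; Σd² = 18
ρ = 1 − 6Σd² / [n(n²−1)] = 1 − 6×18 / (5×24) = 1 − 108/120 ≈ 0.100

0.100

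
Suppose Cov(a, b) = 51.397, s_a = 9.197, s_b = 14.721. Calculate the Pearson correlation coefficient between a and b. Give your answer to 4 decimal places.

r = Cov(a,b) / (s_a · s_b) = 51.397 / (9.197 × 14.721)
  = 51.397 / 135.3890 ≈ 0.3796

0.3796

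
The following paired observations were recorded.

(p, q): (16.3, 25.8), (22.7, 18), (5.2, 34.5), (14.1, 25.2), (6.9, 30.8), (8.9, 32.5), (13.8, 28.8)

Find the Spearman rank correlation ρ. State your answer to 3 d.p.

-0.929

Rank p: 6, 7, 1, 5, 2, 3, 4
Rank q: 3, 1, 7, 2, 5, 6, 4
d = rank(p) − rank(q): 3, 6, -6, 3, -3, -3, 0; Σd² = 108
ρ = 1 − 6Σd² / [n(n²−1)] = 1 − 6×108 / (7×48) = 1 − 648/336 ≈ -0.929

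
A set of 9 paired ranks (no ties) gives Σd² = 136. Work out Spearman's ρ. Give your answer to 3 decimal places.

-0.133

ρ = 1 − 6Σd² / [n(n²−1)] = 1 − 6×136 / (9×80)
  = 1 − 816/720 = 1 − 1.1333 ≈ -0.133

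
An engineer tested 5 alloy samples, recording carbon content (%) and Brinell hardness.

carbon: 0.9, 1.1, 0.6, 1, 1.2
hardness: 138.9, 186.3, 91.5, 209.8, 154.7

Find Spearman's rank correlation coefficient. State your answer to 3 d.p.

0.600

Rank carbon: 2, 4, 1, 3, 5
Rank hardness: 2, 4, 1, 5, 3
d = rank(carbon) − rank(hardness): 0, 0, 0, -2, 2; Σd² = 8
ρ = 1 − 6Σd² / [n(n²−1)] = 1 − 6×8 / (5×24) = 1 − 48/120 ≈ 0.600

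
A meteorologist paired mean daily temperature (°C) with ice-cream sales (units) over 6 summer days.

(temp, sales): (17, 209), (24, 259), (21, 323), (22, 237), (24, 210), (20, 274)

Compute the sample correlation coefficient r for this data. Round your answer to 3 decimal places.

n = 6, Σx = 128, Σy = 1512, Σx² = 2766, Σy² = 390436, Σxy = 32286
nΣxy − ΣxΣy = 193716 − 193536 = 180
nΣx² − (Σx)² = 16596 − 16384 = 212; nΣy² − (Σy)² = 2342616 − 2286144 = 56472
r = 180 / √(212 × 56472) = 180 / 3460.0671 ≈ 0.052

0.052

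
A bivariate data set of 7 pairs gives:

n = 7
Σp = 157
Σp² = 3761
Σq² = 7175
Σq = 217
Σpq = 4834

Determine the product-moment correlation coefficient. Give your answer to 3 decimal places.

r = (nΣpq − ΣpΣq) / √[(nΣp² − (Σp)²)(nΣq² − (Σq)²)]
Numerator: 7×4834 − 157×217 = -231
Denominator: √[(26327 − 24649)(50225 − 47089)] = √[1678 × 3136] = 2293.9503
r = -231 / 2293.9503 ≈ -0.101

-0.101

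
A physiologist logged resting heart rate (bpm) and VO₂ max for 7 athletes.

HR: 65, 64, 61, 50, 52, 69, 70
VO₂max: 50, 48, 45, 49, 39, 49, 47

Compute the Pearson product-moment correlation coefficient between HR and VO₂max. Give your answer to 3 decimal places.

0.462

n = 7, Σx = 431, Σy = 327, Σx² = 26907, Σy² = 15361, Σxy = 20216
nΣxy − ΣxΣy = 141512 − 140937 = 575
nΣx² − (Σx)² = 188349 − 185761 = 2588; nΣy² − (Σy)² = 107527 − 106929 = 598
r = 575 / √(2588 × 598) = 575 / 1244.0354 ≈ 0.462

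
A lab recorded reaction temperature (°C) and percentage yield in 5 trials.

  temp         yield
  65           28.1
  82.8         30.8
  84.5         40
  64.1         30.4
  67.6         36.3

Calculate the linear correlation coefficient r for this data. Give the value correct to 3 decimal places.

0.530

n = 5, Σx = 364, Σy = 165.6, Σx² = 26899.66, Σy² = 5580.1, Σxy = 12159.26
nΣxy − ΣxΣy = 60796.3 − 60278.4 = 517.9
nΣx² − (Σx)² = 134498.3 − 132496 = 2002.3; nΣy² − (Σy)² = 27900.5 − 27423.36 = 477.14
r = 517.9 / √(2002.3 × 477.14) = 517.9 / 977.4341 ≈ 0.530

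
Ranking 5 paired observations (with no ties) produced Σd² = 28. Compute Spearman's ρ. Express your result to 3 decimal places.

ρ = 1 − 6Σd² / [n(n²−1)] = 1 − 6×28 / (5×24)
  = 1 − 168/120 = 1 − 1.4000 ≈ -0.400

-0.400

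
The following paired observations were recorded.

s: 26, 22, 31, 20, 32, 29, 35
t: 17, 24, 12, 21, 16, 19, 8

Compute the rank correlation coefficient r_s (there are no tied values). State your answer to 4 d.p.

Rank s: 3, 2, 5, 1, 6, 4, 7
Rank t: 4, 7, 2, 6, 3, 5, 1
d = rank(s) − rank(t): -1, -5, 3, -5, 3, -1, 6; Σd² = 106
ρ = 1 − 6Σd² / [n(n²−1)] = 1 − 6×106 / (7×48) = 1 − 636/336 ≈ -0.8929

-0.8929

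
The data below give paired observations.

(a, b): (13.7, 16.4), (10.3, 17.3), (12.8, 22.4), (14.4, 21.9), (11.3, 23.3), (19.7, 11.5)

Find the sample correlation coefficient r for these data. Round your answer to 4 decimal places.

n = 6, Σa = 82.2, Σb = 112.8, Σa² = 1180.76, Σb² = 2224.76, Σab = 1494.79
nΣab − ΣaΣb = 8968.74 − 9272.16 = -303.42
nΣa² − (Σa)² = 7084.56 − 6756.84 = 327.72; nΣb² − (Σb)² = 13348.56 − 12723.84 = 624.72
r = -303.42 / √(327.72 × 624.72) = -303.42 / 452.4746 ≈ -0.6706

-0.6706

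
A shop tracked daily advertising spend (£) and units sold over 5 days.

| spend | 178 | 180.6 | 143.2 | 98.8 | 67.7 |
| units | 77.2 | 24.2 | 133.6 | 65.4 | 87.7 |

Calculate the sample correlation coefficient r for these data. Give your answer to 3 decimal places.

-0.285

n = 5, Σx = 668.3, Σy = 388.1, Σx² = 99151.33, Σy² = 36362.89, Σxy = 49642.45
nΣxy − ΣxΣy = 248212.25 − 259367.23 = -11154.98
nΣx² − (Σx)² = 495756.65 − 446624.89 = 49131.76; nΣy² − (Σy)² = 181814.45 − 150621.61 = 31192.84
r = -11154.98 / √(49131.76 × 31192.84) = -11154.98 / 39147.9135 ≈ -0.285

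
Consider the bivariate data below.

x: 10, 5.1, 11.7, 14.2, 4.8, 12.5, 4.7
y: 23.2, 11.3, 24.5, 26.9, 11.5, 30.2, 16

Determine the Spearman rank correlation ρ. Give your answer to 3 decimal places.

0.821

Rank x: 4, 3, 5, 7, 2, 6, 1
Rank y: 4, 1, 5, 6, 2, 7, 3
d = rank(x) − rank(y): 0, 2, 0, 1, 0, -1, -2; Σd² = 10
ρ = 1 − 6Σd² / [n(n²−1)] = 1 − 6×10 / (7×48) = 1 − 60/336 ≈ 0.821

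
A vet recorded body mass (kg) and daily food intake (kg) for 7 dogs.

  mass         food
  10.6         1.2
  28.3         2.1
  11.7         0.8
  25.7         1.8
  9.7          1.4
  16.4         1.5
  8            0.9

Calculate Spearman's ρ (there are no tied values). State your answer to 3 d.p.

0.750

Rank mass: 3, 7, 4, 6, 2, 5, 1
Rank food: 3, 7, 1, 6, 4, 5, 2
d = rank(mass) − rank(food): 0, 0, 3, 0, -2, 0, -1; Σd² = 14
ρ = 1 − 6Σd² / [n(n²−1)] = 1 − 6×14 / (7×48) = 1 − 84/336 ≈ 0.750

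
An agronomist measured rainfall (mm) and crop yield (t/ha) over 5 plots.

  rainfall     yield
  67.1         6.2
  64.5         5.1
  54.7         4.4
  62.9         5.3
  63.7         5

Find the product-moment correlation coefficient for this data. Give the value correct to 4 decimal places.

0.8557

n = 5, Σx = 312.9, Σy = 26, Σx² = 19668.85, Σy² = 136.9, Σxy = 1637.52
nΣxy − ΣxΣy = 8187.6 − 8135.4 = 52.2
nΣx² − (Σx)² = 98344.25 − 97906.41 = 437.84; nΣy² − (Σy)² = 684.5 − 676 = 8.5
r = 52.2 / √(437.84 × 8.5) = 52.2 / 61.0052 ≈ 0.8557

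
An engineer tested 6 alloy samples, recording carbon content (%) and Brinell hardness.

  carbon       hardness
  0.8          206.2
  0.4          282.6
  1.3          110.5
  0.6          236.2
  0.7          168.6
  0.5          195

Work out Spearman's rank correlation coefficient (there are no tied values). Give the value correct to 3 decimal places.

Rank carbon: 5, 1, 6, 3, 4, 2
Rank hardness: 4, 6, 1, 5, 2, 3
d = rank(carbon) − rank(hardness): 1, -5, 5, -2, 2, -1; Σd² = 60
ρ = 1 − 6Σd² / [n(n²−1)] = 1 − 6×60 / (6×35) = 1 − 360/210 ≈ -0.714

-0.714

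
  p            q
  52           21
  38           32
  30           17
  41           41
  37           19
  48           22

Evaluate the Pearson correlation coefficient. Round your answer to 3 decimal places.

0.071

n = 6, Σp = 246, Σq = 152, Σp² = 10402, Σq² = 4280, Σpq = 6258
nΣpq − ΣpΣq = 37548 − 37392 = 156
nΣp² − (Σp)² = 62412 − 60516 = 1896; nΣq² − (Σq)² = 25680 − 23104 = 2576
r = 156 / √(1896 × 2576) = 156 / 2209.9991 ≈ 0.071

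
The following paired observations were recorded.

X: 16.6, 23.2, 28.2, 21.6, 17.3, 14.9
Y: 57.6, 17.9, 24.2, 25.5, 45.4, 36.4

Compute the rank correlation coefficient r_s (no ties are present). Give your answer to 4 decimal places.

-0.7714

Rank X: 2, 5, 6, 4, 3, 1
Rank Y: 6, 1, 2, 3, 5, 4
d = rank(X) − rank(Y): -4, 4, 4, 1, -2, -3; Σd² = 62
ρ = 1 − 6Σd² / [n(n²−1)] = 1 − 6×62 / (6×35) = 1 − 372/210 ≈ -0.7714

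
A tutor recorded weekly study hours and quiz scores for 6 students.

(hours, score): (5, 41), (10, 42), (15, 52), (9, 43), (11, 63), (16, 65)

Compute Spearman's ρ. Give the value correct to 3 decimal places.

0.886

Rank hours: 1, 3, 5, 2, 4, 6
Rank score: 1, 2, 4, 3, 5, 6
d = rank(hours) − rank(score): 0, 1, 1, -1, -1, 0; Σd² = 4
ρ = 1 − 6Σd² / [n(n²−1)] = 1 − 6×4 / (6×35) = 1 − 24/210 ≈ 0.886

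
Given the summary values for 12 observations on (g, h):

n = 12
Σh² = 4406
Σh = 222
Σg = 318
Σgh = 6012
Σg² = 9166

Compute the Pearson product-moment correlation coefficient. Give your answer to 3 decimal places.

r = (nΣgh − ΣgΣh) / √[(nΣg² − (Σg)²)(nΣh² − (Σh)²)]
Numerator: 12×6012 − 318×222 = 1548
Denominator: √[(109992 − 101124)(52872 − 49284)] = √[8868 × 3588] = 5640.7787
r = 1548 / 5640.7787 ≈ 0.274

0.274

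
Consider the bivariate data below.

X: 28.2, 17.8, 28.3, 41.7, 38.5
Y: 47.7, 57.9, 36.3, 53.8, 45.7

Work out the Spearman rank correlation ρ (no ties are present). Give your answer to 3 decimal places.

Rank X: 2, 1, 3, 5, 4
Rank Y: 3, 5, 1, 4, 2
d = rank(X) − rank(Y): -1, -4, 2, 1, 2; Σd² = 26
ρ = 1 − 6Σd² / [n(n²−1)] = 1 − 6×26 / (5×24) = 1 − 156/120 ≈ -0.300

-0.300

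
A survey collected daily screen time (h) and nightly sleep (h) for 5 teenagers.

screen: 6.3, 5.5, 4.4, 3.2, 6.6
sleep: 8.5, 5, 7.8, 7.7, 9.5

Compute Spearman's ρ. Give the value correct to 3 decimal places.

0.700

Rank screen: 4, 3, 2, 1, 5
Rank sleep: 4, 1, 3, 2, 5
d = rank(screen) − rank(sleep): 0, 2, -1, -1, 0; Σd² = 6
ρ = 1 − 6Σd² / [n(n²−1)] = 1 − 6×6 / (5×24) = 1 − 36/120 ≈ 0.700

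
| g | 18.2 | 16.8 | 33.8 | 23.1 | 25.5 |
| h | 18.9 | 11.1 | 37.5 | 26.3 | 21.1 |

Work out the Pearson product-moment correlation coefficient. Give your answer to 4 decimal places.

0.9272

n = 5, Σg = 117.4, Σh = 114.9, Σg² = 2939.78, Σh² = 3023.57, Σgh = 2943.54
nΣgh − ΣgΣh = 14717.7 − 13489.26 = 1228.44
nΣg² − (Σg)² = 14698.9 − 13782.76 = 916.14; nΣh² − (Σh)² = 15117.85 − 13202.01 = 1915.84
r = 1228.44 / √(916.14 × 1915.84) = 1228.44 / 1324.8312 ≈ 0.9272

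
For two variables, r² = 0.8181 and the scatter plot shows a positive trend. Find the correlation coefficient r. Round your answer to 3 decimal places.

0.904

|r| = √0.8181 = 0.904
The association is positive, so r = 0.904.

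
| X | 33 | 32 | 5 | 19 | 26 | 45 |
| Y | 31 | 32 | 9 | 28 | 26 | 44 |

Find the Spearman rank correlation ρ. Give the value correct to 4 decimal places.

0.8857

Rank X: 5, 4, 1, 2, 3, 6
Rank Y: 4, 5, 1, 3, 2, 6
d = rank(X) − rank(Y): 1, -1, 0, -1, 1, 0; Σd² = 4
ρ = 1 − 6Σd² / [n(n²−1)] = 1 − 6×4 / (6×35) = 1 − 24/210 ≈ 0.8857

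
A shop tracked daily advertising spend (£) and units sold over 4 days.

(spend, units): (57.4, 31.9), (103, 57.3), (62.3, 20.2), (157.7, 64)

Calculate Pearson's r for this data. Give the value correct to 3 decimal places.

n = 4, Σx = 380.4, Σy = 173.4, Σx² = 42654.34, Σy² = 8804.94, Σxy = 19084.22
nΣxy − ΣxΣy = 76336.88 − 65961.36 = 10375.52
nΣx² − (Σx)² = 170617.36 − 144704.16 = 25913.2; nΣy² − (Σy)² = 35219.76 − 30067.56 = 5152.2
r = 10375.52 / √(25913.2 × 5152.2) = 10375.52 / 11554.6523 ≈ 0.898

0.898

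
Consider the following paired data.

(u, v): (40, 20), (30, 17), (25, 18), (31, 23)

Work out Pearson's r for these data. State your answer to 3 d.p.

n = 4, Σu = 126, Σv = 78, Σu² = 4086, Σv² = 1542, Σuv = 2473
nΣuv − ΣuΣv = 9892 − 9828 = 64
nΣu² − (Σu)² = 16344 − 15876 = 468; nΣv² − (Σv)² = 6168 − 6084 = 84
r = 64 / √(468 × 84) = 64 / 198.2725 ≈ 0.323

0.323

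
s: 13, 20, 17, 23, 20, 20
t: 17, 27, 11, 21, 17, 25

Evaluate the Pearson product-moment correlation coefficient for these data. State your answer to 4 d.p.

n = 6, Σs = 113, Σt = 118, Σs² = 2187, Σt² = 2494, Σst = 2271
nΣst − ΣsΣt = 13626 − 13334 = 292
nΣs² − (Σs)² = 13122 − 12769 = 353; nΣt² − (Σt)² = 14964 − 13924 = 1040
r = 292 / √(353 × 1040) = 292 / 605.9043 ≈ 0.4819

0.4819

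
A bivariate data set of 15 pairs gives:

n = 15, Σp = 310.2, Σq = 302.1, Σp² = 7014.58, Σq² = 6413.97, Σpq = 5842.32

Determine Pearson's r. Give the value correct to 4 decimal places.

r = (nΣpq − ΣpΣq) / √[(nΣp² − (Σp)²)(nΣq² − (Σq)²)]
Numerator: 15×5842.32 − 310.2×302.1 = -6076.62
Denominator: √[(105218.7 − 96224.04)(96209.55 − 91264.41)] = √[8994.66 × 4945.14] = 6669.3218
r = -6076.62 / 6669.3218 ≈ -0.9111

-0.9111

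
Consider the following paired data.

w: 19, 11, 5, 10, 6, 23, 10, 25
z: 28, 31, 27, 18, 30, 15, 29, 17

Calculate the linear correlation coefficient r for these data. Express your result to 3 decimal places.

n = 8, Σw = 109, Σz = 195, Σw² = 1897, Σz² = 5053, Σwz = 2428
nΣwz − ΣwΣz = 19424 − 21255 = -1831
nΣw² − (Σw)² = 15176 − 11881 = 3295; nΣz² − (Σz)² = 40424 − 38025 = 2399
r = -1831 / √(3295 × 2399) = -1831 / 2811.5307 ≈ -0.651

-0.651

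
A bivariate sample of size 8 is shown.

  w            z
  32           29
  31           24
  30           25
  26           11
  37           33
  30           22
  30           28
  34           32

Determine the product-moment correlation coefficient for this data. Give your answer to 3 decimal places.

n = 8, Σw = 250, Σz = 204, Σw² = 7886, Σz² = 5544, Σwz = 6517
nΣwz − ΣwΣz = 52136 − 51000 = 1136
nΣw² − (Σw)² = 63088 − 62500 = 588; nΣz² − (Σz)² = 44352 − 41616 = 2736
r = 1136 / √(588 × 2736) = 1136 / 1268.3722 ≈ 0.896

0.896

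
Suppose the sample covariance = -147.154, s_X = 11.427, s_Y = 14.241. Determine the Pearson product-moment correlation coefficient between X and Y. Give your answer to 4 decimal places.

-0.9043

r = Cov(X,Y) / (s_X · s_Y) = -147.154 / (11.427 × 14.241)
  = -147.154 / 162.7319 ≈ -0.9043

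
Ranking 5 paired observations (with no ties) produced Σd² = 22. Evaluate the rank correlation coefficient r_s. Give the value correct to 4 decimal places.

-0.1000

ρ = 1 − 6Σd² / [n(n²−1)] = 1 − 6×22 / (5×24)
  = 1 − 132/120 = 1 − 1.10000 ≈ -0.1000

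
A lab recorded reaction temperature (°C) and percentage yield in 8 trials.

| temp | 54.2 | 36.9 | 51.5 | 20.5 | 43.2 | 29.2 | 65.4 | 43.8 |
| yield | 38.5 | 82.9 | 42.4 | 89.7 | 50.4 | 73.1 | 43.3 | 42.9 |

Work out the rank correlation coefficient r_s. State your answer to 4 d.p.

-0.8333

Rank temp: 7, 3, 6, 1, 4, 2, 8, 5
Rank yield: 1, 7, 2, 8, 5, 6, 4, 3
d = rank(temp) − rank(yield): 6, -4, 4, -7, -1, -4, 4, 2; Σd² = 154
ρ = 1 − 6Σd² / [n(n²−1)] = 1 − 6×154 / (8×63) = 1 − 924/504 ≈ -0.8333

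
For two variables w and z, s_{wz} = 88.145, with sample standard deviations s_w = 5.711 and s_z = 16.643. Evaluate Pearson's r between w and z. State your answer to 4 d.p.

0.9274

r = Cov(w,z) / (s_w · s_z) = 88.145 / (5.711 × 16.643)
  = 88.145 / 95.0482 ≈ 0.9274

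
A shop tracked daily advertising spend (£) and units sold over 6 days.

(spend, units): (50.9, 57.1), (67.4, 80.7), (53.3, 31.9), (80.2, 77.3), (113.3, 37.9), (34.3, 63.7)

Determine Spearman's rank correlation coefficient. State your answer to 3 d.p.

Rank spend: 2, 4, 3, 5, 6, 1
Rank units: 3, 6, 1, 5, 2, 4
d = rank(spend) − rank(units): -1, -2, 2, 0, 4, -3; Σd² = 34
ρ = 1 − 6Σd² / [n(n²−1)] = 1 − 6×34 / (6×35) = 1 − 204/210 ≈ 0.029

0.029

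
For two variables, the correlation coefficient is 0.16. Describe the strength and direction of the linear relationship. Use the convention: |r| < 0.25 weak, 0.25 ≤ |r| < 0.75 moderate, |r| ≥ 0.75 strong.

weak positive

r = 0.16 > 0 so the relationship is positive.
|r| = 0.16, which falls in the weak range.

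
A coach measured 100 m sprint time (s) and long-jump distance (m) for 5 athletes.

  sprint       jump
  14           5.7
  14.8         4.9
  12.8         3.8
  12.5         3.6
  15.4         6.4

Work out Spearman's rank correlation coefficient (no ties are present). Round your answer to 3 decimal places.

Rank sprint: 3, 4, 2, 1, 5
Rank jump: 4, 3, 2, 1, 5
d = rank(sprint) − rank(jump): -1, 1, 0, 0, 0; Σd² = 2
ρ = 1 − 6Σd² / [n(n²−1)] = 1 − 6×2 / (5×24) = 1 − 12/120 ≈ 0.900

0.900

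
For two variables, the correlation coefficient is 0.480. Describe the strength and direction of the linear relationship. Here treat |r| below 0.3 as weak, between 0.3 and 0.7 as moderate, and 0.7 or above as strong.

r = 0.480 > 0 so the relationship is positive.
|r| = 0.480, which falls in the moderate range.

moderate positive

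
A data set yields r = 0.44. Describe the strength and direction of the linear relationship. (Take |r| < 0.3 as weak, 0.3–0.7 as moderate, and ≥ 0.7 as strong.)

r = 0.44 > 0 so the relationship is positive.
|r| = 0.44, which falls in the moderate range.

moderate positive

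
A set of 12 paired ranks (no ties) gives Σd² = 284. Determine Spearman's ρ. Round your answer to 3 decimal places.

0.007

ρ = 1 − 6Σd² / [n(n²−1)] = 1 − 6×284 / (12×143)
  = 1 − 1704/1716 = 1 − 0.9930 ≈ 0.007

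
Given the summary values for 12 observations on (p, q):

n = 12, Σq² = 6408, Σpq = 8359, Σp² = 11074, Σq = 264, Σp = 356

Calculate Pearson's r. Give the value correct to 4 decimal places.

r = (nΣpq − ΣpΣq) / √[(nΣp² − (Σp)²)(nΣq² − (Σq)²)]
Numerator: 12×8359 − 356×264 = 6324
Denominator: √[(132888 − 126736)(76896 − 69696)] = √[6152 × 7200] = 6655.4038
r = 6324 / 6655.4038 ≈ 0.9502

0.9502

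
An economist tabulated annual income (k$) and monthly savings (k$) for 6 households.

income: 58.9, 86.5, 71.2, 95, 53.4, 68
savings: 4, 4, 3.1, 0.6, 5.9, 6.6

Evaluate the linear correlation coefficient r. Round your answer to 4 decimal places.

-0.7244

n = 6, Σx = 433, Σy = 24.2, Σx² = 32521.46, Σy² = 120.34, Σxy = 1623.18
nΣxy − ΣxΣy = 9739.08 − 10478.6 = -739.52
nΣx² − (Σx)² = 195128.76 − 187489 = 7639.76; nΣy² − (Σy)² = 722.04 − 585.64 = 136.4
r = -739.52 / √(7639.76 × 136.4) = -739.52 / 1020.8150 ≈ -0.7244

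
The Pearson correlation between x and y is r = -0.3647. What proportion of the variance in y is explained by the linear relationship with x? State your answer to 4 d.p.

0.1330

r² = (-0.3647)² = 0.1330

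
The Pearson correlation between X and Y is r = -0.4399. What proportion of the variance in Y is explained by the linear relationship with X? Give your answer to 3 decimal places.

r² = (-0.4399)² = 0.194

0.194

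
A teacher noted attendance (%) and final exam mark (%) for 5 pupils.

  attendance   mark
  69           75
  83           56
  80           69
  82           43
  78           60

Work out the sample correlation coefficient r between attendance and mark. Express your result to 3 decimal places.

-0.747

n = 5, Σx = 392, Σy = 303, Σx² = 30858, Σy² = 18971, Σxy = 23549
nΣxy − ΣxΣy = 117745 − 118776 = -1031
nΣx² − (Σx)² = 154290 − 153664 = 626; nΣy² − (Σy)² = 94855 − 91809 = 3046
r = -1031 / √(626 × 3046) = -1031 / 1380.8678 ≈ -0.747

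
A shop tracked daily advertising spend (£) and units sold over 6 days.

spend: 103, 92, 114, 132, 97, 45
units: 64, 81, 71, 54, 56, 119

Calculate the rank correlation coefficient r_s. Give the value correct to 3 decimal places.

Rank spend: 4, 2, 5, 6, 3, 1
Rank units: 3, 5, 4, 1, 2, 6
d = rank(spend) − rank(units): 1, -3, 1, 5, 1, -5; Σd² = 62
ρ = 1 − 6Σd² / [n(n²−1)] = 1 − 6×62 / (6×35) = 1 − 372/210 ≈ -0.771

-0.771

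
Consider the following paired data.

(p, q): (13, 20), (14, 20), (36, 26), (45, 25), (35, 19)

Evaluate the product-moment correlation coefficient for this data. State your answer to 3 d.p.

n = 5, Σp = 143, Σq = 110, Σp² = 4911, Σq² = 2462, Σpq = 3266
nΣpq − ΣpΣq = 16330 − 15730 = 600
nΣp² − (Σp)² = 24555 − 20449 = 4106; nΣq² − (Σq)² = 12310 − 12100 = 210
r = 600 / √(4106 × 210) = 600 / 928.5796 ≈ 0.646

0.646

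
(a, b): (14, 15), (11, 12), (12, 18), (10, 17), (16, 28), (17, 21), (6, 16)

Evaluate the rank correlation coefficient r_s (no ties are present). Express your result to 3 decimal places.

0.571

Rank a: 5, 3, 4, 2, 6, 7, 1
Rank b: 2, 1, 5, 4, 7, 6, 3
d = rank(a) − rank(b): 3, 2, -1, -2, -1, 1, -2; Σd² = 24
ρ = 1 − 6Σd² / [n(n²−1)] = 1 − 6×24 / (7×48) = 1 − 144/336 ≈ 0.571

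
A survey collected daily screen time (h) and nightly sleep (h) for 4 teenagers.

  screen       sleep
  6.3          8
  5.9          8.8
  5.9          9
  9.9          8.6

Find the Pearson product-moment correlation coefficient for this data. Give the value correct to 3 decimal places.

-0.095

n = 4, Σx = 28, Σy = 34.4, Σx² = 207.32, Σy² = 296.4, Σxy = 240.56
nΣxy − ΣxΣy = 962.24 − 963.2 = -0.96
nΣx² − (Σx)² = 829.28 − 784 = 45.28; nΣy² − (Σy)² = 1185.6 − 1183.36 = 2.24
r = -0.96 / √(45.28 × 2.24) = -0.96 / 10.0711 ≈ -0.095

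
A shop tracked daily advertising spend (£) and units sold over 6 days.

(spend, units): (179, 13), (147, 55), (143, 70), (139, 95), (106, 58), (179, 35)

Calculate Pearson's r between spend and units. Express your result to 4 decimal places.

n = 6, Σx = 893, Σy = 326, Σx² = 136697, Σy² = 21708, Σxy = 46040
nΣxy − ΣxΣy = 276240 − 291118 = -14878
nΣx² − (Σx)² = 820182 − 797449 = 22733; nΣy² − (Σy)² = 130248 − 106276 = 23972
r = -14878 / √(22733 × 23972) = -14878 / 23344.2814 ≈ -0.6373

-0.6373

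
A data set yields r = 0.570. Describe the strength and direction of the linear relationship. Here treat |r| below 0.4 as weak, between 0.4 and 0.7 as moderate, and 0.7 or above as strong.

r = 0.570 > 0 so the relationship is positive.
|r| = 0.570, which falls in the moderate range.

moderate positive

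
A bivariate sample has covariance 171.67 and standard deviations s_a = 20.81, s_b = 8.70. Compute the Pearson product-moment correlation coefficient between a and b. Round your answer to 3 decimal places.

0.948

r = Cov(a,b) / (s_a · s_b) = 171.67 / (20.81 × 8.70)
  = 171.67 / 181.0470 ≈ 0.948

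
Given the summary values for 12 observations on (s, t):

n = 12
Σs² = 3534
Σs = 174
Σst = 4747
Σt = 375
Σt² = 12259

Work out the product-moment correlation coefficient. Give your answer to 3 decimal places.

-0.934

r = (nΣst − ΣsΣt) / √[(nΣs² − (Σs)²)(nΣt² − (Σt)²)]
Numerator: 12×4747 − 174×375 = -8286
Denominator: √[(42408 − 30276)(147108 − 140625)] = √[12132 × 6483] = 8868.5825
r = -8286 / 8868.5825 ≈ -0.934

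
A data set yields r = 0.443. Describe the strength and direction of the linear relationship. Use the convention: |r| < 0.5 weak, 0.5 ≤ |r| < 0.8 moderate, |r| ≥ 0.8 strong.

weak positive

r = 0.443 > 0 so the relationship is positive.
|r| = 0.443, which falls in the weak range.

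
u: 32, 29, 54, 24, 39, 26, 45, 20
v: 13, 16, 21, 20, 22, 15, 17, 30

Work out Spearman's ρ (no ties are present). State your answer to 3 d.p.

-0.071

Rank u: 5, 4, 8, 2, 6, 3, 7, 1
Rank v: 1, 3, 6, 5, 7, 2, 4, 8
d = rank(u) − rank(v): 4, 1, 2, -3, -1, 1, 3, -7; Σd² = 90
ρ = 1 − 6Σd² / [n(n²−1)] = 1 − 6×90 / (8×63) = 1 − 540/504 ≈ -0.071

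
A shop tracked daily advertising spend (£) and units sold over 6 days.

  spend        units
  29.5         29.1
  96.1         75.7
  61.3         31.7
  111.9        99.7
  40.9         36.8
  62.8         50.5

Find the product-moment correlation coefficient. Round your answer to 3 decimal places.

0.943

n = 6, Σx = 402.5, Σy = 323.5, Σx² = 32001.41, Σy² = 21426.77, Σxy = 25909.38
nΣxy − ΣxΣy = 155456.28 − 130208.75 = 25247.53
nΣx² − (Σx)² = 192008.46 − 162006.25 = 30002.21; nΣy² − (Σy)² = 128560.62 − 104652.25 = 23908.37
r = 25247.53 / √(30002.21 × 23908.37) = 25247.53 / 26782.5305 ≈ 0.943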